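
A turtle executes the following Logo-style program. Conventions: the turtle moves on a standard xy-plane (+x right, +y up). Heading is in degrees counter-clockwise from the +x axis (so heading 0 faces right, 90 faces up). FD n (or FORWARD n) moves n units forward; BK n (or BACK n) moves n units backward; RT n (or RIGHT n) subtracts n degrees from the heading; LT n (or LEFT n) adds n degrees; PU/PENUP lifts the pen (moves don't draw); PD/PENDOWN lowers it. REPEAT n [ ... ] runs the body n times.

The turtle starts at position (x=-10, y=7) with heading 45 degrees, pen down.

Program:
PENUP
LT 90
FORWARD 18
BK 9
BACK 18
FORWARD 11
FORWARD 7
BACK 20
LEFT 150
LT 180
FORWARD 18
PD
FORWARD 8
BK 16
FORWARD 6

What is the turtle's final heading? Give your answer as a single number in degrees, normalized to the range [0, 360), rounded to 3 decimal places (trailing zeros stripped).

Executing turtle program step by step:
Start: pos=(-10,7), heading=45, pen down
PU: pen up
LT 90: heading 45 -> 135
FD 18: (-10,7) -> (-22.728,19.728) [heading=135, move]
BK 9: (-22.728,19.728) -> (-16.364,13.364) [heading=135, move]
BK 18: (-16.364,13.364) -> (-3.636,0.636) [heading=135, move]
FD 11: (-3.636,0.636) -> (-11.414,8.414) [heading=135, move]
FD 7: (-11.414,8.414) -> (-16.364,13.364) [heading=135, move]
BK 20: (-16.364,13.364) -> (-2.222,-0.778) [heading=135, move]
LT 150: heading 135 -> 285
LT 180: heading 285 -> 105
FD 18: (-2.222,-0.778) -> (-6.881,16.608) [heading=105, move]
PD: pen down
FD 8: (-6.881,16.608) -> (-8.951,24.336) [heading=105, draw]
BK 16: (-8.951,24.336) -> (-4.81,8.881) [heading=105, draw]
FD 6: (-4.81,8.881) -> (-6.363,14.677) [heading=105, draw]
Final: pos=(-6.363,14.677), heading=105, 3 segment(s) drawn

Answer: 105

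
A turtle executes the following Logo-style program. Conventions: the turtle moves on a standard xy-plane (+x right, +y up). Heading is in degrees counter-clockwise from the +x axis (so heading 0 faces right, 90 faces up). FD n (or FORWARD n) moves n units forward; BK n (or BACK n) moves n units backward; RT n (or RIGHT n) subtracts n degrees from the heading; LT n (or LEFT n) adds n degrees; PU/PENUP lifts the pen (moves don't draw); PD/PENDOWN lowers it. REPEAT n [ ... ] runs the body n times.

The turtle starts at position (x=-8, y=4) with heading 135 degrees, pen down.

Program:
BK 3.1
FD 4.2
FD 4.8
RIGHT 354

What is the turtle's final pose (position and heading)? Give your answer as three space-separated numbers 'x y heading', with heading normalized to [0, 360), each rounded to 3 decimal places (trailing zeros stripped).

Executing turtle program step by step:
Start: pos=(-8,4), heading=135, pen down
BK 3.1: (-8,4) -> (-5.808,1.808) [heading=135, draw]
FD 4.2: (-5.808,1.808) -> (-8.778,4.778) [heading=135, draw]
FD 4.8: (-8.778,4.778) -> (-12.172,8.172) [heading=135, draw]
RT 354: heading 135 -> 141
Final: pos=(-12.172,8.172), heading=141, 3 segment(s) drawn

Answer: -12.172 8.172 141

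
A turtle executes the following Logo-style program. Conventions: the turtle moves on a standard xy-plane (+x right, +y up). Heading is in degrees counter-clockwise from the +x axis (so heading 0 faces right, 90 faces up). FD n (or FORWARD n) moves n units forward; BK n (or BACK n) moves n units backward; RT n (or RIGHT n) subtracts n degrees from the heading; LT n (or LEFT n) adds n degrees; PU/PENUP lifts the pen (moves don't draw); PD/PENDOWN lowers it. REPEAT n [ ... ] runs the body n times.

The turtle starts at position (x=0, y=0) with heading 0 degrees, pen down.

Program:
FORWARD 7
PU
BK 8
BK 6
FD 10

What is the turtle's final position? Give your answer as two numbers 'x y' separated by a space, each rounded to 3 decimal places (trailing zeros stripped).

Answer: 3 0

Derivation:
Executing turtle program step by step:
Start: pos=(0,0), heading=0, pen down
FD 7: (0,0) -> (7,0) [heading=0, draw]
PU: pen up
BK 8: (7,0) -> (-1,0) [heading=0, move]
BK 6: (-1,0) -> (-7,0) [heading=0, move]
FD 10: (-7,0) -> (3,0) [heading=0, move]
Final: pos=(3,0), heading=0, 1 segment(s) drawn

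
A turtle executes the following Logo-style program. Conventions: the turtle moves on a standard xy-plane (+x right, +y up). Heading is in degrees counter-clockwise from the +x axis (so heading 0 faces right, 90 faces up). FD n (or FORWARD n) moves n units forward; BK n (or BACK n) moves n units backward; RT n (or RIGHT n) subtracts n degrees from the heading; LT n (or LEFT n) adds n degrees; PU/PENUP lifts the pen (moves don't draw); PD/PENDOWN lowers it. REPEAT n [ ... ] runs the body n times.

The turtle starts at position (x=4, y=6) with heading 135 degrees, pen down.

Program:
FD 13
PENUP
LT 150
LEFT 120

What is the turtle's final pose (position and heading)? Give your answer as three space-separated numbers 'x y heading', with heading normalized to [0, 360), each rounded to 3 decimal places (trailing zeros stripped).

Answer: -5.192 15.192 45

Derivation:
Executing turtle program step by step:
Start: pos=(4,6), heading=135, pen down
FD 13: (4,6) -> (-5.192,15.192) [heading=135, draw]
PU: pen up
LT 150: heading 135 -> 285
LT 120: heading 285 -> 45
Final: pos=(-5.192,15.192), heading=45, 1 segment(s) drawn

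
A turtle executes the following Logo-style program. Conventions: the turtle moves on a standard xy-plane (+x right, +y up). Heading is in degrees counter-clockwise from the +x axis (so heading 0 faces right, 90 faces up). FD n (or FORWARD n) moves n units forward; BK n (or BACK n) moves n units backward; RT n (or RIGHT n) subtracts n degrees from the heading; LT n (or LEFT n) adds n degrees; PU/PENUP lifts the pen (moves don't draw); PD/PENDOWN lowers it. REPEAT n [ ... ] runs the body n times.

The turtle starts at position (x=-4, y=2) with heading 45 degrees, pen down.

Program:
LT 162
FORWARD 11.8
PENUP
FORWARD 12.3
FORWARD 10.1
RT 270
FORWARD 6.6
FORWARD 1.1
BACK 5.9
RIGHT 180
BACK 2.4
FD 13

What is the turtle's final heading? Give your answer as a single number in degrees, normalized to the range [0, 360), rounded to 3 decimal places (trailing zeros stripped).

Answer: 117

Derivation:
Executing turtle program step by step:
Start: pos=(-4,2), heading=45, pen down
LT 162: heading 45 -> 207
FD 11.8: (-4,2) -> (-14.514,-3.357) [heading=207, draw]
PU: pen up
FD 12.3: (-14.514,-3.357) -> (-25.473,-8.941) [heading=207, move]
FD 10.1: (-25.473,-8.941) -> (-34.472,-13.526) [heading=207, move]
RT 270: heading 207 -> 297
FD 6.6: (-34.472,-13.526) -> (-31.476,-19.407) [heading=297, move]
FD 1.1: (-31.476,-19.407) -> (-30.977,-20.387) [heading=297, move]
BK 5.9: (-30.977,-20.387) -> (-33.655,-15.13) [heading=297, move]
RT 180: heading 297 -> 117
BK 2.4: (-33.655,-15.13) -> (-32.566,-17.269) [heading=117, move]
FD 13: (-32.566,-17.269) -> (-38.468,-5.686) [heading=117, move]
Final: pos=(-38.468,-5.686), heading=117, 1 segment(s) drawn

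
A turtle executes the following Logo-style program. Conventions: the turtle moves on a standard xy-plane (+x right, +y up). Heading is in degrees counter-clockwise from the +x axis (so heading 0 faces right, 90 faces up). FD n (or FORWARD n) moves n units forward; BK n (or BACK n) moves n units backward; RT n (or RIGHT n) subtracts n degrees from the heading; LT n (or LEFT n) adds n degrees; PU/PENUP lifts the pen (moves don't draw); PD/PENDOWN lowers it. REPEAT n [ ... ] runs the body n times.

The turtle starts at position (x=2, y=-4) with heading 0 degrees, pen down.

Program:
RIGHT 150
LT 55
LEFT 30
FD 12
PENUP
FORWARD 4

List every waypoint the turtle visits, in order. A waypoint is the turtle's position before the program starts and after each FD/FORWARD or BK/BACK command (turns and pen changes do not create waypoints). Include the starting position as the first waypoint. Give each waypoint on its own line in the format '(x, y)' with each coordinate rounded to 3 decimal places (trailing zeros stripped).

Executing turtle program step by step:
Start: pos=(2,-4), heading=0, pen down
RT 150: heading 0 -> 210
LT 55: heading 210 -> 265
LT 30: heading 265 -> 295
FD 12: (2,-4) -> (7.071,-14.876) [heading=295, draw]
PU: pen up
FD 4: (7.071,-14.876) -> (8.762,-18.501) [heading=295, move]
Final: pos=(8.762,-18.501), heading=295, 1 segment(s) drawn
Waypoints (3 total):
(2, -4)
(7.071, -14.876)
(8.762, -18.501)

Answer: (2, -4)
(7.071, -14.876)
(8.762, -18.501)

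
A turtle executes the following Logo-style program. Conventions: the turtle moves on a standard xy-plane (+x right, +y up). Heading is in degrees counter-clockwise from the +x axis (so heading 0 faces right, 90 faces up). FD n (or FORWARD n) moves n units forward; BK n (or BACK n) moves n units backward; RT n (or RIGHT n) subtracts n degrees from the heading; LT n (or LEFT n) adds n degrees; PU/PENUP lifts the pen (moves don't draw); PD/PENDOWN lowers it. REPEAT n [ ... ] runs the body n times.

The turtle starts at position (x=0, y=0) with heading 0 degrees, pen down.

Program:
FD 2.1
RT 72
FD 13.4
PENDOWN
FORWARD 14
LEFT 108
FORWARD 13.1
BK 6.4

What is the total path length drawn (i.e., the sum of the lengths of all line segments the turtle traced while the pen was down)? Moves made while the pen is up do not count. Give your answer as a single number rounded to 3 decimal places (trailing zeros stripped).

Answer: 49

Derivation:
Executing turtle program step by step:
Start: pos=(0,0), heading=0, pen down
FD 2.1: (0,0) -> (2.1,0) [heading=0, draw]
RT 72: heading 0 -> 288
FD 13.4: (2.1,0) -> (6.241,-12.744) [heading=288, draw]
PD: pen down
FD 14: (6.241,-12.744) -> (10.567,-26.059) [heading=288, draw]
LT 108: heading 288 -> 36
FD 13.1: (10.567,-26.059) -> (21.165,-18.359) [heading=36, draw]
BK 6.4: (21.165,-18.359) -> (15.987,-22.121) [heading=36, draw]
Final: pos=(15.987,-22.121), heading=36, 5 segment(s) drawn

Segment lengths:
  seg 1: (0,0) -> (2.1,0), length = 2.1
  seg 2: (2.1,0) -> (6.241,-12.744), length = 13.4
  seg 3: (6.241,-12.744) -> (10.567,-26.059), length = 14
  seg 4: (10.567,-26.059) -> (21.165,-18.359), length = 13.1
  seg 5: (21.165,-18.359) -> (15.987,-22.121), length = 6.4
Total = 49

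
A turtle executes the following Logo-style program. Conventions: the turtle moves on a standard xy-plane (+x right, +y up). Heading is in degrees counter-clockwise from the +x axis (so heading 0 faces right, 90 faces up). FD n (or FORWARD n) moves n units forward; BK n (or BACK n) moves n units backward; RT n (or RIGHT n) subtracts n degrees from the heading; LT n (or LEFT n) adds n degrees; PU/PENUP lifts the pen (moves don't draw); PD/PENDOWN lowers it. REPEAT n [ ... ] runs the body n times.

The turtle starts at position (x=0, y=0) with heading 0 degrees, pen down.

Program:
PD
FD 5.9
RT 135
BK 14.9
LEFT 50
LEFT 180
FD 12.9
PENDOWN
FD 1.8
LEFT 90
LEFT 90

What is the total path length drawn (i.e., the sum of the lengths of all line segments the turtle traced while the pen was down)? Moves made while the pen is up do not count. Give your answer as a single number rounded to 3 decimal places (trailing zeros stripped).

Answer: 35.5

Derivation:
Executing turtle program step by step:
Start: pos=(0,0), heading=0, pen down
PD: pen down
FD 5.9: (0,0) -> (5.9,0) [heading=0, draw]
RT 135: heading 0 -> 225
BK 14.9: (5.9,0) -> (16.436,10.536) [heading=225, draw]
LT 50: heading 225 -> 275
LT 180: heading 275 -> 95
FD 12.9: (16.436,10.536) -> (15.312,23.387) [heading=95, draw]
PD: pen down
FD 1.8: (15.312,23.387) -> (15.155,25.18) [heading=95, draw]
LT 90: heading 95 -> 185
LT 90: heading 185 -> 275
Final: pos=(15.155,25.18), heading=275, 4 segment(s) drawn

Segment lengths:
  seg 1: (0,0) -> (5.9,0), length = 5.9
  seg 2: (5.9,0) -> (16.436,10.536), length = 14.9
  seg 3: (16.436,10.536) -> (15.312,23.387), length = 12.9
  seg 4: (15.312,23.387) -> (15.155,25.18), length = 1.8
Total = 35.5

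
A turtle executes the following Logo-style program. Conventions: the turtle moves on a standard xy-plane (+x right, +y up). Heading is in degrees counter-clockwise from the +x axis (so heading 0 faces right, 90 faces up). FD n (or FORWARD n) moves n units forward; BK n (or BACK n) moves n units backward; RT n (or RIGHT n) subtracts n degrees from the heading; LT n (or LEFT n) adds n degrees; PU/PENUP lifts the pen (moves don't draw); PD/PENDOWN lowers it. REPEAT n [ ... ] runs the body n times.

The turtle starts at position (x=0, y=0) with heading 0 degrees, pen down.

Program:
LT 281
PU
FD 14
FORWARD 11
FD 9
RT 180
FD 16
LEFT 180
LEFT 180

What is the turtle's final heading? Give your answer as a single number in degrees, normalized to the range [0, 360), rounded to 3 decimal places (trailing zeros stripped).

Answer: 101

Derivation:
Executing turtle program step by step:
Start: pos=(0,0), heading=0, pen down
LT 281: heading 0 -> 281
PU: pen up
FD 14: (0,0) -> (2.671,-13.743) [heading=281, move]
FD 11: (2.671,-13.743) -> (4.77,-24.541) [heading=281, move]
FD 9: (4.77,-24.541) -> (6.488,-33.375) [heading=281, move]
RT 180: heading 281 -> 101
FD 16: (6.488,-33.375) -> (3.435,-17.669) [heading=101, move]
LT 180: heading 101 -> 281
LT 180: heading 281 -> 101
Final: pos=(3.435,-17.669), heading=101, 0 segment(s) drawn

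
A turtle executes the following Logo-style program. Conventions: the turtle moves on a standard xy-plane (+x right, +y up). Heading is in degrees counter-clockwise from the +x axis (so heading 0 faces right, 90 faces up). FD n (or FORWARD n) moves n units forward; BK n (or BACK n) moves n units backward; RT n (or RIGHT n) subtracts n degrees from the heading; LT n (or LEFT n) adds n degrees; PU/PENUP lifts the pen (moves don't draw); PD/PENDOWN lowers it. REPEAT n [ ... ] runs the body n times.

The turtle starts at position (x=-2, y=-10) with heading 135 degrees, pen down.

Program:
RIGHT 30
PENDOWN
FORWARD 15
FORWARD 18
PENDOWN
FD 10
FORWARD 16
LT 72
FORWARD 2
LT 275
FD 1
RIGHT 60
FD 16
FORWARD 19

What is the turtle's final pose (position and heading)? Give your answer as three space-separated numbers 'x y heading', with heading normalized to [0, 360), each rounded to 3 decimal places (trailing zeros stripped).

Answer: 10.379 66.641 32

Derivation:
Executing turtle program step by step:
Start: pos=(-2,-10), heading=135, pen down
RT 30: heading 135 -> 105
PD: pen down
FD 15: (-2,-10) -> (-5.882,4.489) [heading=105, draw]
FD 18: (-5.882,4.489) -> (-10.541,21.876) [heading=105, draw]
PD: pen down
FD 10: (-10.541,21.876) -> (-13.129,31.535) [heading=105, draw]
FD 16: (-13.129,31.535) -> (-17.27,46.99) [heading=105, draw]
LT 72: heading 105 -> 177
FD 2: (-17.27,46.99) -> (-19.268,47.094) [heading=177, draw]
LT 275: heading 177 -> 92
FD 1: (-19.268,47.094) -> (-19.302,48.094) [heading=92, draw]
RT 60: heading 92 -> 32
FD 16: (-19.302,48.094) -> (-5.734,56.572) [heading=32, draw]
FD 19: (-5.734,56.572) -> (10.379,66.641) [heading=32, draw]
Final: pos=(10.379,66.641), heading=32, 8 segment(s) drawn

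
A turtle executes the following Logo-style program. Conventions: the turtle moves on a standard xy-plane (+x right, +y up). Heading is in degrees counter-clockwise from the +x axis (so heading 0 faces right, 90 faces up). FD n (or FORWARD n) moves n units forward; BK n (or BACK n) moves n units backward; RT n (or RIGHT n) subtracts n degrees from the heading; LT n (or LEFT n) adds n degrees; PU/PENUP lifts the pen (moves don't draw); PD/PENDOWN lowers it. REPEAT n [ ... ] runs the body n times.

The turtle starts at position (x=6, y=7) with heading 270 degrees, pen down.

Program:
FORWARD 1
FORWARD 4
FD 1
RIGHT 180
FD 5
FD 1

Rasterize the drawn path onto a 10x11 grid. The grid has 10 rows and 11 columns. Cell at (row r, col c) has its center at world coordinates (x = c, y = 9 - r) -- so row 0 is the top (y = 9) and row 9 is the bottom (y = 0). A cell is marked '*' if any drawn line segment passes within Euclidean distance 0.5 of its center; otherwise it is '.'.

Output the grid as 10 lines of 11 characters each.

Segment 0: (6,7) -> (6,6)
Segment 1: (6,6) -> (6,2)
Segment 2: (6,2) -> (6,1)
Segment 3: (6,1) -> (6,6)
Segment 4: (6,6) -> (6,7)

Answer: ...........
...........
......*....
......*....
......*....
......*....
......*....
......*....
......*....
...........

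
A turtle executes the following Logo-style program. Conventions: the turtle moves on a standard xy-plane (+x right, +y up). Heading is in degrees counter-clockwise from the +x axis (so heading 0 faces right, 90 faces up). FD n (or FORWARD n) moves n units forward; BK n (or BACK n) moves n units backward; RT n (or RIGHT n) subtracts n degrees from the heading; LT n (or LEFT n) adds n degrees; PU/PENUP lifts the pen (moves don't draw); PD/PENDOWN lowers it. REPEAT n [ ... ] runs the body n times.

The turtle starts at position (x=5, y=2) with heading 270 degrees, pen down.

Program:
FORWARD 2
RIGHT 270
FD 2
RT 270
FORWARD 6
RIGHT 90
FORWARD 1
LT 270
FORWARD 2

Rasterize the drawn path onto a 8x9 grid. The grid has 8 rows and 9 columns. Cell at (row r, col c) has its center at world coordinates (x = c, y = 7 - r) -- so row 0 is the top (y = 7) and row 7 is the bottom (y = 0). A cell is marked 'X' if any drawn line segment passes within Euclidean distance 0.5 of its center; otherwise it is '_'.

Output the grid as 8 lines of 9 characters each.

Segment 0: (5,2) -> (5,0)
Segment 1: (5,0) -> (7,0)
Segment 2: (7,0) -> (7,6)
Segment 3: (7,6) -> (8,6)
Segment 4: (8,6) -> (8,4)

Answer: _________
_______XX
_______XX
_______XX
_______X_
_____X_X_
_____X_X_
_____XXX_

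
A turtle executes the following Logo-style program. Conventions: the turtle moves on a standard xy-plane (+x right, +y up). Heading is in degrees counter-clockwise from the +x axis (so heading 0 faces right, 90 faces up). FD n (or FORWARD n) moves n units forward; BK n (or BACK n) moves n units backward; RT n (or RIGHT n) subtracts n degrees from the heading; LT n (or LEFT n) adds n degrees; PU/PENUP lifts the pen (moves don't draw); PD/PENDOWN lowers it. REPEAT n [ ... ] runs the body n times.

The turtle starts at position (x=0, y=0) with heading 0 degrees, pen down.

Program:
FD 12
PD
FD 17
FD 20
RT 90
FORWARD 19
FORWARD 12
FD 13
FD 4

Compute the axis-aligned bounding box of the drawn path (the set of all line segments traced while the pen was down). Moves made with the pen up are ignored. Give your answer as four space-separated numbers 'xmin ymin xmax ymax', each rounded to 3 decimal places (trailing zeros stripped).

Executing turtle program step by step:
Start: pos=(0,0), heading=0, pen down
FD 12: (0,0) -> (12,0) [heading=0, draw]
PD: pen down
FD 17: (12,0) -> (29,0) [heading=0, draw]
FD 20: (29,0) -> (49,0) [heading=0, draw]
RT 90: heading 0 -> 270
FD 19: (49,0) -> (49,-19) [heading=270, draw]
FD 12: (49,-19) -> (49,-31) [heading=270, draw]
FD 13: (49,-31) -> (49,-44) [heading=270, draw]
FD 4: (49,-44) -> (49,-48) [heading=270, draw]
Final: pos=(49,-48), heading=270, 7 segment(s) drawn

Segment endpoints: x in {0, 12, 29, 49}, y in {-48, -44, -31, -19, 0}
xmin=0, ymin=-48, xmax=49, ymax=0

Answer: 0 -48 49 0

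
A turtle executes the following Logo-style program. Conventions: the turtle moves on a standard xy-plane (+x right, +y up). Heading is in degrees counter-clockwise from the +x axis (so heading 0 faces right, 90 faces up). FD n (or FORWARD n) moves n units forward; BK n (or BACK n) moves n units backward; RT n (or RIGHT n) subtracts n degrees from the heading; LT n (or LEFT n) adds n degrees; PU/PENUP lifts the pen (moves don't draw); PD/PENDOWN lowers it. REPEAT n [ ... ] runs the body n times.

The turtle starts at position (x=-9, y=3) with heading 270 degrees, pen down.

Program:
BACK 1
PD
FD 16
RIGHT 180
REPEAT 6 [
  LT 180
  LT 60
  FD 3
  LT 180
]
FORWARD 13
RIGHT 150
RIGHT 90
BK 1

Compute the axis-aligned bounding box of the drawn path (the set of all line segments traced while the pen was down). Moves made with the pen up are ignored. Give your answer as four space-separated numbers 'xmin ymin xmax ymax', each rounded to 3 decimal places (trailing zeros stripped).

Executing turtle program step by step:
Start: pos=(-9,3), heading=270, pen down
BK 1: (-9,3) -> (-9,4) [heading=270, draw]
PD: pen down
FD 16: (-9,4) -> (-9,-12) [heading=270, draw]
RT 180: heading 270 -> 90
REPEAT 6 [
  -- iteration 1/6 --
  LT 180: heading 90 -> 270
  LT 60: heading 270 -> 330
  FD 3: (-9,-12) -> (-6.402,-13.5) [heading=330, draw]
  LT 180: heading 330 -> 150
  -- iteration 2/6 --
  LT 180: heading 150 -> 330
  LT 60: heading 330 -> 30
  FD 3: (-6.402,-13.5) -> (-3.804,-12) [heading=30, draw]
  LT 180: heading 30 -> 210
  -- iteration 3/6 --
  LT 180: heading 210 -> 30
  LT 60: heading 30 -> 90
  FD 3: (-3.804,-12) -> (-3.804,-9) [heading=90, draw]
  LT 180: heading 90 -> 270
  -- iteration 4/6 --
  LT 180: heading 270 -> 90
  LT 60: heading 90 -> 150
  FD 3: (-3.804,-9) -> (-6.402,-7.5) [heading=150, draw]
  LT 180: heading 150 -> 330
  -- iteration 5/6 --
  LT 180: heading 330 -> 150
  LT 60: heading 150 -> 210
  FD 3: (-6.402,-7.5) -> (-9,-9) [heading=210, draw]
  LT 180: heading 210 -> 30
  -- iteration 6/6 --
  LT 180: heading 30 -> 210
  LT 60: heading 210 -> 270
  FD 3: (-9,-9) -> (-9,-12) [heading=270, draw]
  LT 180: heading 270 -> 90
]
FD 13: (-9,-12) -> (-9,1) [heading=90, draw]
RT 150: heading 90 -> 300
RT 90: heading 300 -> 210
BK 1: (-9,1) -> (-8.134,1.5) [heading=210, draw]
Final: pos=(-8.134,1.5), heading=210, 10 segment(s) drawn

Segment endpoints: x in {-9, -9, -9, -9, -8.134, -6.402, -6.402, -3.804, -3.804}, y in {-13.5, -12, -12, -12, -9, -9, -7.5, 1, 1.5, 3, 4}
xmin=-9, ymin=-13.5, xmax=-3.804, ymax=4

Answer: -9 -13.5 -3.804 4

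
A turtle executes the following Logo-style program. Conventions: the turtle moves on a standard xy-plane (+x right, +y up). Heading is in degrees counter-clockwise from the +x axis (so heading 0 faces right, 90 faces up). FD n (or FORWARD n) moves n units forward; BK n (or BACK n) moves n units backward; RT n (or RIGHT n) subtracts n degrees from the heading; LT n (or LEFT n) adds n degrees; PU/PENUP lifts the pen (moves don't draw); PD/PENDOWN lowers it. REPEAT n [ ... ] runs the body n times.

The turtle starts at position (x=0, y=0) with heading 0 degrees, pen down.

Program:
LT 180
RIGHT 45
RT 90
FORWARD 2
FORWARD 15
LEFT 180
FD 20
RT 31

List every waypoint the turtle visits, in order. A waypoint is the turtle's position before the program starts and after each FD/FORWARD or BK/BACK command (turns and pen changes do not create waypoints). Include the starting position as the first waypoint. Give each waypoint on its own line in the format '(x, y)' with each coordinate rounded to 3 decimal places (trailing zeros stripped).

Answer: (0, 0)
(1.414, 1.414)
(12.021, 12.021)
(-2.121, -2.121)

Derivation:
Executing turtle program step by step:
Start: pos=(0,0), heading=0, pen down
LT 180: heading 0 -> 180
RT 45: heading 180 -> 135
RT 90: heading 135 -> 45
FD 2: (0,0) -> (1.414,1.414) [heading=45, draw]
FD 15: (1.414,1.414) -> (12.021,12.021) [heading=45, draw]
LT 180: heading 45 -> 225
FD 20: (12.021,12.021) -> (-2.121,-2.121) [heading=225, draw]
RT 31: heading 225 -> 194
Final: pos=(-2.121,-2.121), heading=194, 3 segment(s) drawn
Waypoints (4 total):
(0, 0)
(1.414, 1.414)
(12.021, 12.021)
(-2.121, -2.121)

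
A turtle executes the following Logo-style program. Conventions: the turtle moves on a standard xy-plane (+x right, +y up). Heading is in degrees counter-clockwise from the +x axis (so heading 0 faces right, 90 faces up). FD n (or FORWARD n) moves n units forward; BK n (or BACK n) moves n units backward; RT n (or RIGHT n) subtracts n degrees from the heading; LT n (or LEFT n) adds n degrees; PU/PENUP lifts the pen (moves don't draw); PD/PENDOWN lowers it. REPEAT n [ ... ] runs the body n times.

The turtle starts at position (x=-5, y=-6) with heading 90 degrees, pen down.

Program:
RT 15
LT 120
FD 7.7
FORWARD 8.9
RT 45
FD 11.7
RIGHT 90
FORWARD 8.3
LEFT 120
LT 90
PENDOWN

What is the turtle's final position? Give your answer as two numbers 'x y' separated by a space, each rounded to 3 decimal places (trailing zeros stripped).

Executing turtle program step by step:
Start: pos=(-5,-6), heading=90, pen down
RT 15: heading 90 -> 75
LT 120: heading 75 -> 195
FD 7.7: (-5,-6) -> (-12.438,-7.993) [heading=195, draw]
FD 8.9: (-12.438,-7.993) -> (-21.034,-10.296) [heading=195, draw]
RT 45: heading 195 -> 150
FD 11.7: (-21.034,-10.296) -> (-31.167,-4.446) [heading=150, draw]
RT 90: heading 150 -> 60
FD 8.3: (-31.167,-4.446) -> (-27.017,2.742) [heading=60, draw]
LT 120: heading 60 -> 180
LT 90: heading 180 -> 270
PD: pen down
Final: pos=(-27.017,2.742), heading=270, 4 segment(s) drawn

Answer: -27.017 2.742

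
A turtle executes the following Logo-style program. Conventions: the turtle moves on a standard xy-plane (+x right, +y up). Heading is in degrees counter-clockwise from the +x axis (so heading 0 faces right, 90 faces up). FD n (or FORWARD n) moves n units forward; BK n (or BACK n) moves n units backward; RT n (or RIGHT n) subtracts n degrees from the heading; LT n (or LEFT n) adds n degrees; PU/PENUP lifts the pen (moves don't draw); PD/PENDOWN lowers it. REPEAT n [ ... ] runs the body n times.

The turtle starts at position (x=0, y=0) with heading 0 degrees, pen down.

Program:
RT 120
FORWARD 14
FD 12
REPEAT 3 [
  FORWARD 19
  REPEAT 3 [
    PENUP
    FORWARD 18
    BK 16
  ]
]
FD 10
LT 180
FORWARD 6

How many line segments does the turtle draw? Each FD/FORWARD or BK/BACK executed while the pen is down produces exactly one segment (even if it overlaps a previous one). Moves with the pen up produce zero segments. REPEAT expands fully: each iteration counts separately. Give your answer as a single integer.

Executing turtle program step by step:
Start: pos=(0,0), heading=0, pen down
RT 120: heading 0 -> 240
FD 14: (0,0) -> (-7,-12.124) [heading=240, draw]
FD 12: (-7,-12.124) -> (-13,-22.517) [heading=240, draw]
REPEAT 3 [
  -- iteration 1/3 --
  FD 19: (-13,-22.517) -> (-22.5,-38.971) [heading=240, draw]
  REPEAT 3 [
    -- iteration 1/3 --
    PU: pen up
    FD 18: (-22.5,-38.971) -> (-31.5,-54.56) [heading=240, move]
    BK 16: (-31.5,-54.56) -> (-23.5,-40.703) [heading=240, move]
    -- iteration 2/3 --
    PU: pen up
    FD 18: (-23.5,-40.703) -> (-32.5,-56.292) [heading=240, move]
    BK 16: (-32.5,-56.292) -> (-24.5,-42.435) [heading=240, move]
    -- iteration 3/3 --
    PU: pen up
    FD 18: (-24.5,-42.435) -> (-33.5,-58.024) [heading=240, move]
    BK 16: (-33.5,-58.024) -> (-25.5,-44.167) [heading=240, move]
  ]
  -- iteration 2/3 --
  FD 19: (-25.5,-44.167) -> (-35,-60.622) [heading=240, move]
  REPEAT 3 [
    -- iteration 1/3 --
    PU: pen up
    FD 18: (-35,-60.622) -> (-44,-76.21) [heading=240, move]
    BK 16: (-44,-76.21) -> (-36,-62.354) [heading=240, move]
    -- iteration 2/3 --
    PU: pen up
    FD 18: (-36,-62.354) -> (-45,-77.942) [heading=240, move]
    BK 16: (-45,-77.942) -> (-37,-64.086) [heading=240, move]
    -- iteration 3/3 --
    PU: pen up
    FD 18: (-37,-64.086) -> (-46,-79.674) [heading=240, move]
    BK 16: (-46,-79.674) -> (-38,-65.818) [heading=240, move]
  ]
  -- iteration 3/3 --
  FD 19: (-38,-65.818) -> (-47.5,-82.272) [heading=240, move]
  REPEAT 3 [
    -- iteration 1/3 --
    PU: pen up
    FD 18: (-47.5,-82.272) -> (-56.5,-97.861) [heading=240, move]
    BK 16: (-56.5,-97.861) -> (-48.5,-84.004) [heading=240, move]
    -- iteration 2/3 --
    PU: pen up
    FD 18: (-48.5,-84.004) -> (-57.5,-99.593) [heading=240, move]
    BK 16: (-57.5,-99.593) -> (-49.5,-85.737) [heading=240, move]
    -- iteration 3/3 --
    PU: pen up
    FD 18: (-49.5,-85.737) -> (-58.5,-101.325) [heading=240, move]
    BK 16: (-58.5,-101.325) -> (-50.5,-87.469) [heading=240, move]
  ]
]
FD 10: (-50.5,-87.469) -> (-55.5,-96.129) [heading=240, move]
LT 180: heading 240 -> 60
FD 6: (-55.5,-96.129) -> (-52.5,-90.933) [heading=60, move]
Final: pos=(-52.5,-90.933), heading=60, 3 segment(s) drawn
Segments drawn: 3

Answer: 3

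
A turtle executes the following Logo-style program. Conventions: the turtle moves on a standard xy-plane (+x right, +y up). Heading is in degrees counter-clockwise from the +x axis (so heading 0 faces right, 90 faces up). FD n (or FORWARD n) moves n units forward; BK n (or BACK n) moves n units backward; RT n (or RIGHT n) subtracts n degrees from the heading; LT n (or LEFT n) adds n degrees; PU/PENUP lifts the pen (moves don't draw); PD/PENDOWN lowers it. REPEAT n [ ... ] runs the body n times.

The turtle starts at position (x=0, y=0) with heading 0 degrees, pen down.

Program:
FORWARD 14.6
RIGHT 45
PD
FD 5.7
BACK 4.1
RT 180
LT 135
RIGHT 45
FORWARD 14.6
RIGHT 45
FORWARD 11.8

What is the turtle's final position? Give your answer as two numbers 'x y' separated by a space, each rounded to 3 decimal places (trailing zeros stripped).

Executing turtle program step by step:
Start: pos=(0,0), heading=0, pen down
FD 14.6: (0,0) -> (14.6,0) [heading=0, draw]
RT 45: heading 0 -> 315
PD: pen down
FD 5.7: (14.6,0) -> (18.631,-4.031) [heading=315, draw]
BK 4.1: (18.631,-4.031) -> (15.731,-1.131) [heading=315, draw]
RT 180: heading 315 -> 135
LT 135: heading 135 -> 270
RT 45: heading 270 -> 225
FD 14.6: (15.731,-1.131) -> (5.408,-11.455) [heading=225, draw]
RT 45: heading 225 -> 180
FD 11.8: (5.408,-11.455) -> (-6.392,-11.455) [heading=180, draw]
Final: pos=(-6.392,-11.455), heading=180, 5 segment(s) drawn

Answer: -6.392 -11.455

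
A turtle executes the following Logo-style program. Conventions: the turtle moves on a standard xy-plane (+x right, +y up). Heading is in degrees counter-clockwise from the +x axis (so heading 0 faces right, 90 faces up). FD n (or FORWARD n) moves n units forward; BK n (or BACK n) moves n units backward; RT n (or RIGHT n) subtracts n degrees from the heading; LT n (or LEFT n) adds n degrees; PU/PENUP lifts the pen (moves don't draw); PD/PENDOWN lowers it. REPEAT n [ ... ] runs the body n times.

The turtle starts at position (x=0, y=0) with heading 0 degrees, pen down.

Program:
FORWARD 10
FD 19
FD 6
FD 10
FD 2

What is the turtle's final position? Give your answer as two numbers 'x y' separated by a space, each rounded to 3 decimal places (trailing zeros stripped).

Answer: 47 0

Derivation:
Executing turtle program step by step:
Start: pos=(0,0), heading=0, pen down
FD 10: (0,0) -> (10,0) [heading=0, draw]
FD 19: (10,0) -> (29,0) [heading=0, draw]
FD 6: (29,0) -> (35,0) [heading=0, draw]
FD 10: (35,0) -> (45,0) [heading=0, draw]
FD 2: (45,0) -> (47,0) [heading=0, draw]
Final: pos=(47,0), heading=0, 5 segment(s) drawn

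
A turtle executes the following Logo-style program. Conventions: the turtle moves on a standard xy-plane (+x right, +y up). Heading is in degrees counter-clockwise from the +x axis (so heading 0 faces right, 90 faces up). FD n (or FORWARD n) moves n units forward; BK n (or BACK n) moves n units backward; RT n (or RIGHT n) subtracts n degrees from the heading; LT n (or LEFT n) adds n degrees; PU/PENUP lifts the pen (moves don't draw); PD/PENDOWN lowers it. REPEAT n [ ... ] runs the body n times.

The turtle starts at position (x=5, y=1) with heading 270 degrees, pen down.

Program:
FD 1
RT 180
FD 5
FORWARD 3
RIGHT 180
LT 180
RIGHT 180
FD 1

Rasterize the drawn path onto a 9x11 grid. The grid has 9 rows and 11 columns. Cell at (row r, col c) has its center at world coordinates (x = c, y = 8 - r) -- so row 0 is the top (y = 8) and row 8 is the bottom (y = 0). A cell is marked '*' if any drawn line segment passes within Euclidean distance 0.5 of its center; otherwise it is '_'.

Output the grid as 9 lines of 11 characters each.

Answer: _____*_____
_____*_____
_____*_____
_____*_____
_____*_____
_____*_____
_____*_____
_____*_____
_____*_____

Derivation:
Segment 0: (5,1) -> (5,0)
Segment 1: (5,0) -> (5,5)
Segment 2: (5,5) -> (5,8)
Segment 3: (5,8) -> (5,7)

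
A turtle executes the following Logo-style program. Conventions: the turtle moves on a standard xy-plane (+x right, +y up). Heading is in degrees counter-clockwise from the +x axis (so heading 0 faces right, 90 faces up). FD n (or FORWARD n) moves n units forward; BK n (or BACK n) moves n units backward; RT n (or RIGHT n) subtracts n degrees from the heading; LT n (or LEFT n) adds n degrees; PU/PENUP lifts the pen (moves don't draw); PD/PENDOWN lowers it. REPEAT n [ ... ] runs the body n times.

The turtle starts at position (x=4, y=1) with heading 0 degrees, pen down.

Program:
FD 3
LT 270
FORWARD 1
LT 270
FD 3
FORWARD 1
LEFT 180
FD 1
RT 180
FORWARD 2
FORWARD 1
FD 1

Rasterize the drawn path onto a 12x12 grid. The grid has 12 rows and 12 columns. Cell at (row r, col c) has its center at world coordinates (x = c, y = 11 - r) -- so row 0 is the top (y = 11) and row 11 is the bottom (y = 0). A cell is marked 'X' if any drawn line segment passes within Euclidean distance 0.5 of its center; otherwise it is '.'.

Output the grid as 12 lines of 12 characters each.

Segment 0: (4,1) -> (7,1)
Segment 1: (7,1) -> (7,0)
Segment 2: (7,0) -> (4,0)
Segment 3: (4,0) -> (3,0)
Segment 4: (3,0) -> (4,0)
Segment 5: (4,0) -> (2,0)
Segment 6: (2,0) -> (1,0)
Segment 7: (1,0) -> (0,0)

Answer: ............
............
............
............
............
............
............
............
............
............
....XXXX....
XXXXXXXX....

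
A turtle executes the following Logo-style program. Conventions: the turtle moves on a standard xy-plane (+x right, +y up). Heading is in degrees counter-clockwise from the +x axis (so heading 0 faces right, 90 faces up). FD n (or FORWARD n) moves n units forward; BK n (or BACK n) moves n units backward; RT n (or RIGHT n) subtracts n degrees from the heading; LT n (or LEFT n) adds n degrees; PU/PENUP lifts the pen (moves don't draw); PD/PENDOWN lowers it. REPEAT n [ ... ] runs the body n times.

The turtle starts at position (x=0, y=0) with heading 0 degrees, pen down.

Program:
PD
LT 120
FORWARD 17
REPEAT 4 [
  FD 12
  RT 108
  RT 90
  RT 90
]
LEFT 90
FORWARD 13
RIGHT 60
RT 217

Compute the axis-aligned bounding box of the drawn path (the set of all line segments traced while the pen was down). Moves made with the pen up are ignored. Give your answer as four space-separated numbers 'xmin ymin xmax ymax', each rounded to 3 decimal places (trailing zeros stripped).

Answer: -27.492 0 0 25.115

Derivation:
Executing turtle program step by step:
Start: pos=(0,0), heading=0, pen down
PD: pen down
LT 120: heading 0 -> 120
FD 17: (0,0) -> (-8.5,14.722) [heading=120, draw]
REPEAT 4 [
  -- iteration 1/4 --
  FD 12: (-8.5,14.722) -> (-14.5,25.115) [heading=120, draw]
  RT 108: heading 120 -> 12
  RT 90: heading 12 -> 282
  RT 90: heading 282 -> 192
  -- iteration 2/4 --
  FD 12: (-14.5,25.115) -> (-26.238,22.62) [heading=192, draw]
  RT 108: heading 192 -> 84
  RT 90: heading 84 -> 354
  RT 90: heading 354 -> 264
  -- iteration 3/4 --
  FD 12: (-26.238,22.62) -> (-27.492,10.686) [heading=264, draw]
  RT 108: heading 264 -> 156
  RT 90: heading 156 -> 66
  RT 90: heading 66 -> 336
  -- iteration 4/4 --
  FD 12: (-27.492,10.686) -> (-16.53,5.805) [heading=336, draw]
  RT 108: heading 336 -> 228
  RT 90: heading 228 -> 138
  RT 90: heading 138 -> 48
]
LT 90: heading 48 -> 138
FD 13: (-16.53,5.805) -> (-26.19,14.503) [heading=138, draw]
RT 60: heading 138 -> 78
RT 217: heading 78 -> 221
Final: pos=(-26.19,14.503), heading=221, 6 segment(s) drawn

Segment endpoints: x in {-27.492, -26.238, -26.19, -16.53, -14.5, -8.5, 0}, y in {0, 5.805, 10.686, 14.503, 14.722, 22.62, 25.115}
xmin=-27.492, ymin=0, xmax=0, ymax=25.115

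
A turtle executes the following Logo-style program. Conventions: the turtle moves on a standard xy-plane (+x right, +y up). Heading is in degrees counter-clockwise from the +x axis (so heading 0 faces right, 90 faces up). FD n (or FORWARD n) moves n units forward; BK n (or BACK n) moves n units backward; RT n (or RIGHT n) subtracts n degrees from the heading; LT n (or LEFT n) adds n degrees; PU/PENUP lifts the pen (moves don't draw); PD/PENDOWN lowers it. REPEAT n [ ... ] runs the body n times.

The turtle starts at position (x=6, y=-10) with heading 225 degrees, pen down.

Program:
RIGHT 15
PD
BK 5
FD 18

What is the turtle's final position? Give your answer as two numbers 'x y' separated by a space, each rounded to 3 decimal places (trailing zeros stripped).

Answer: -5.258 -16.5

Derivation:
Executing turtle program step by step:
Start: pos=(6,-10), heading=225, pen down
RT 15: heading 225 -> 210
PD: pen down
BK 5: (6,-10) -> (10.33,-7.5) [heading=210, draw]
FD 18: (10.33,-7.5) -> (-5.258,-16.5) [heading=210, draw]
Final: pos=(-5.258,-16.5), heading=210, 2 segment(s) drawn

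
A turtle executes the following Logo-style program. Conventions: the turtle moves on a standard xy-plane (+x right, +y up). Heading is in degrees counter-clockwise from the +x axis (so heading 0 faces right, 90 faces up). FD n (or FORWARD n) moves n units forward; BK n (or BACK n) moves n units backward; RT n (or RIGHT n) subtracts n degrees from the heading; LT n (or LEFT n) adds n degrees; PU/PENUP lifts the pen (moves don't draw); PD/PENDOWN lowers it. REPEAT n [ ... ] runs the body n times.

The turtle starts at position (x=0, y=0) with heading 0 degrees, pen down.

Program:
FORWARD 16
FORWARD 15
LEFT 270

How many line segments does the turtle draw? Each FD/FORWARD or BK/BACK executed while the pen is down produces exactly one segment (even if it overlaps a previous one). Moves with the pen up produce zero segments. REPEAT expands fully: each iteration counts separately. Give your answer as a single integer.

Executing turtle program step by step:
Start: pos=(0,0), heading=0, pen down
FD 16: (0,0) -> (16,0) [heading=0, draw]
FD 15: (16,0) -> (31,0) [heading=0, draw]
LT 270: heading 0 -> 270
Final: pos=(31,0), heading=270, 2 segment(s) drawn
Segments drawn: 2

Answer: 2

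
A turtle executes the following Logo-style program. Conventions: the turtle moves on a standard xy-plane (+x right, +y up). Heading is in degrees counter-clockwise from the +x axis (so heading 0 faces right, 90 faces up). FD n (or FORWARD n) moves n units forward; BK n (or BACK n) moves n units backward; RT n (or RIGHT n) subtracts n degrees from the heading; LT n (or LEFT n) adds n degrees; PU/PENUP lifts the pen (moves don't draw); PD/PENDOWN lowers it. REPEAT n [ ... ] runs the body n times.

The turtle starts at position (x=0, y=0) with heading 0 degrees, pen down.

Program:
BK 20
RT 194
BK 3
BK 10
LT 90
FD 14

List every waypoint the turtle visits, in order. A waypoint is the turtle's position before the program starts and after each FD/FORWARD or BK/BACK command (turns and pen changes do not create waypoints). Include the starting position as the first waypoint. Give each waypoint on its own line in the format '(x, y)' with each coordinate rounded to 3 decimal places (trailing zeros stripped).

Executing turtle program step by step:
Start: pos=(0,0), heading=0, pen down
BK 20: (0,0) -> (-20,0) [heading=0, draw]
RT 194: heading 0 -> 166
BK 3: (-20,0) -> (-17.089,-0.726) [heading=166, draw]
BK 10: (-17.089,-0.726) -> (-7.386,-3.145) [heading=166, draw]
LT 90: heading 166 -> 256
FD 14: (-7.386,-3.145) -> (-10.773,-16.729) [heading=256, draw]
Final: pos=(-10.773,-16.729), heading=256, 4 segment(s) drawn
Waypoints (5 total):
(0, 0)
(-20, 0)
(-17.089, -0.726)
(-7.386, -3.145)
(-10.773, -16.729)

Answer: (0, 0)
(-20, 0)
(-17.089, -0.726)
(-7.386, -3.145)
(-10.773, -16.729)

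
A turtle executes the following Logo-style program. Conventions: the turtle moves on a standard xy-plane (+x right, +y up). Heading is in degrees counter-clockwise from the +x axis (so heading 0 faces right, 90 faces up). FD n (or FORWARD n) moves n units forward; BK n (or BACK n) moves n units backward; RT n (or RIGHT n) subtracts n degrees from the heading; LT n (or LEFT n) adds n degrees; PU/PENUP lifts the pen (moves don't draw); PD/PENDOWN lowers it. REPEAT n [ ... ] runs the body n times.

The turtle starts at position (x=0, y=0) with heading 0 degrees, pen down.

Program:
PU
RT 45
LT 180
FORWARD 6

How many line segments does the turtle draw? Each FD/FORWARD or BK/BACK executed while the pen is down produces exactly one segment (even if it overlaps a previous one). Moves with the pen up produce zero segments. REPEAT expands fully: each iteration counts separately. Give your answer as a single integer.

Executing turtle program step by step:
Start: pos=(0,0), heading=0, pen down
PU: pen up
RT 45: heading 0 -> 315
LT 180: heading 315 -> 135
FD 6: (0,0) -> (-4.243,4.243) [heading=135, move]
Final: pos=(-4.243,4.243), heading=135, 0 segment(s) drawn
Segments drawn: 0

Answer: 0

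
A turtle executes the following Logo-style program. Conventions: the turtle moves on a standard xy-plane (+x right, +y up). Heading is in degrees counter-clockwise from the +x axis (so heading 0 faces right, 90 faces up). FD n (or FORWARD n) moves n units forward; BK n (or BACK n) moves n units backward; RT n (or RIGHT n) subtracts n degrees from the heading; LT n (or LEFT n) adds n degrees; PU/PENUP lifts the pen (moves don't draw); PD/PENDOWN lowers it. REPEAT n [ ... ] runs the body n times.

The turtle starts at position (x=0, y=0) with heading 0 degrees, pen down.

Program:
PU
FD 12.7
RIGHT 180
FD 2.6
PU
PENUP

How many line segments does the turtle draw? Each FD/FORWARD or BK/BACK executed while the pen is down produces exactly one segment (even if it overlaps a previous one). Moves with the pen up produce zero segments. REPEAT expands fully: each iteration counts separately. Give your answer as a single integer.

Executing turtle program step by step:
Start: pos=(0,0), heading=0, pen down
PU: pen up
FD 12.7: (0,0) -> (12.7,0) [heading=0, move]
RT 180: heading 0 -> 180
FD 2.6: (12.7,0) -> (10.1,0) [heading=180, move]
PU: pen up
PU: pen up
Final: pos=(10.1,0), heading=180, 0 segment(s) drawn
Segments drawn: 0

Answer: 0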